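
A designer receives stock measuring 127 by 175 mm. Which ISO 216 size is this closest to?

B6 (125 × 176 mm)

Aspect ratio 175/127 ≈ 1.378 (ISO target is √2 ≈ 1.414).
In the B-series (B0 = 1000 × 1414 mm): B6 = 125 × 176 mm.
Off by 3 mm total — nearest standard size.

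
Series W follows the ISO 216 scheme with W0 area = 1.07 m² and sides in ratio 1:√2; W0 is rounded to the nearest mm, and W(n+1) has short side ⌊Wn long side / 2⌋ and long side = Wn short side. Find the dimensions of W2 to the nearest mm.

Let W0's short side be w mm. w · w√2 = 1.07 m² = 1,070,000 mm², so w ≈ 869.8 mm and w√2 ≈ 1230.1 mm → W0 = 870 × 1230 mm.
W1: ⌊1230/2⌋ × 870 = 615 × 870 mm
W2: ⌊870/2⌋ × 615 = 435 × 615 mm

435 × 615 mm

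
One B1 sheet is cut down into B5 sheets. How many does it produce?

16

Each ISO step halves the sheet: 1 × B1 → 2 × B2 → 4 × B3 → 8 × B4 → …
From B1 to B5 is 4 halving steps: 2^4 = 16.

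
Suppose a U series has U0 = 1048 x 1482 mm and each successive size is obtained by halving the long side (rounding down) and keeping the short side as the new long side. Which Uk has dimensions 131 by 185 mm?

U0: 1048 × 1482 mm
U1: 741 × 1048 mm
U2: 524 × 741 mm
U3: 370 × 524 mm
U4: 262 × 370 mm
U5: 185 × 262 mm
U6: 131 × 185 mm
U7: 92 × 131 mm
→ matches U6.

U6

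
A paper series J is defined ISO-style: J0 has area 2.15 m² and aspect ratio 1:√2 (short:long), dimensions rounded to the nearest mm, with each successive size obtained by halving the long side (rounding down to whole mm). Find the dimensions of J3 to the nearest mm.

436 × 616 mm

Let J0's short side be w mm. w · w√2 = 2.15 m² = 2,150,000 mm², so w ≈ 1233.0 mm and w√2 ≈ 1743.7 mm → J0 = 1233 × 1744 mm.
J1: ⌊1744/2⌋ × 1233 = 872 × 1233 mm
J2: ⌊1233/2⌋ × 872 = 616 × 872 mm
J3: ⌊872/2⌋ × 616 = 436 × 616 mm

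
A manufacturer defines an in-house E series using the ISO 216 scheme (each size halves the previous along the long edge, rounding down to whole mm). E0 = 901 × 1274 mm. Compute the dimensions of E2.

450 × 637 mm

E1: ⌊1274/2⌋ × 901 = 637 × 901 mm
E2: ⌊901/2⌋ × 637 = 450 × 637 mm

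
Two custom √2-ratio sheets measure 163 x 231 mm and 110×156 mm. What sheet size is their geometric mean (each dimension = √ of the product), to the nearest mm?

Short side: √(163 · 110) = √17930 ≈ 133.9 → 134 mm
Long side: √(231 · 156) = √36036 ≈ 189.8 → 190 mm

134 × 190 mm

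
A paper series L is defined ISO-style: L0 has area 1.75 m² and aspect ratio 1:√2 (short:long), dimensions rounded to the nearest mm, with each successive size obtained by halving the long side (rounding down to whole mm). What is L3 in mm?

393 × 556 mm

Let L0's short side be w mm. w · w√2 = 1.75 m² = 1,750,000 mm², so w ≈ 1112.4 mm and w√2 ≈ 1573.2 mm → L0 = 1112 × 1573 mm.
L1: ⌊1573/2⌋ × 1112 = 786 × 1112 mm
L2: ⌊1112/2⌋ × 786 = 556 × 786 mm
L3: ⌊786/2⌋ × 556 = 393 × 556 mm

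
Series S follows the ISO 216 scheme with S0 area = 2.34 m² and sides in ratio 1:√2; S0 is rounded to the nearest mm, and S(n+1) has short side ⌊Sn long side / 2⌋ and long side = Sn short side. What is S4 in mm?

321 × 454 mm

Let S0's short side be w mm. w · w√2 = 2.34 m² = 2,340,000 mm², so w ≈ 1286.3 mm and w√2 ≈ 1819.1 mm → S0 = 1286 × 1819 mm.
S1: ⌊1819/2⌋ × 1286 = 909 × 1286 mm
S2: ⌊1286/2⌋ × 909 = 643 × 909 mm
S3: ⌊909/2⌋ × 643 = 454 × 643 mm
S4: ⌊643/2⌋ × 454 = 321 × 454 mm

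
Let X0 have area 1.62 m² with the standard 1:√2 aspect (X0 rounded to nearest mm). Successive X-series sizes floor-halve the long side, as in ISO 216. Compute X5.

Let X0's short side be w mm. w · w√2 = 1.62 m² = 1,620,000 mm², so w ≈ 1070.3 mm and w√2 ≈ 1513.6 mm → X0 = 1070 × 1514 mm.
X1: ⌊1514/2⌋ × 1070 = 757 × 1070 mm
X2: ⌊1070/2⌋ × 757 = 535 × 757 mm
X3: ⌊757/2⌋ × 535 = 378 × 535 mm
X4: ⌊535/2⌋ × 378 = 267 × 378 mm
X5: ⌊378/2⌋ × 267 = 189 × 267 mm

189 × 267 mm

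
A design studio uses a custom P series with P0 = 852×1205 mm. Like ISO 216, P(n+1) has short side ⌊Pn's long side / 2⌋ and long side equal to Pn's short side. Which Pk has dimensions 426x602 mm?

P2

P0: 852 × 1205 mm
P1: 602 × 852 mm
P2: 426 × 602 mm
P3: 301 × 426 mm
→ matches P2.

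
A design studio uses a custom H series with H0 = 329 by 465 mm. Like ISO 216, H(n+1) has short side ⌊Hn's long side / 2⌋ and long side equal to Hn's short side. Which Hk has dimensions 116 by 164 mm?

H3

H0: 329 × 465 mm
H1: 232 × 329 mm
H2: 164 × 232 mm
H3: 116 × 164 mm
H4: 82 × 116 mm
→ matches H3.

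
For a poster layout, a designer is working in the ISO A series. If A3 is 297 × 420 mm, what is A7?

74 × 105 mm

A4: ⌊420/2⌋ × 297 = 210 × 297 mm
A5: ⌊297/2⌋ × 210 = 148 × 210 mm
A6: ⌊210/2⌋ × 148 = 105 × 148 mm
A7: ⌊148/2⌋ × 105 = 74 × 105 mm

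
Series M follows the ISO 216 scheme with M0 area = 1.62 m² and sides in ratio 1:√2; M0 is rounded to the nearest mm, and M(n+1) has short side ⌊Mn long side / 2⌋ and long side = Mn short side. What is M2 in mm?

Let M0's short side be w mm. w · w√2 = 1.62 m² = 1,620,000 mm², so w ≈ 1070.3 mm and w√2 ≈ 1513.6 mm → M0 = 1070 × 1514 mm.
M1: ⌊1514/2⌋ × 1070 = 757 × 1070 mm
M2: ⌊1070/2⌋ × 757 = 535 × 757 mm

535 × 757 mm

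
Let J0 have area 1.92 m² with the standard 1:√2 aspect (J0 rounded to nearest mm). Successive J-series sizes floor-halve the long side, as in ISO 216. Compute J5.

Let J0's short side be w mm. w · w√2 = 1.92 m² = 1,920,000 mm², so w ≈ 1165.2 mm and w√2 ≈ 1647.8 mm → J0 = 1165 × 1648 mm.
J1: ⌊1648/2⌋ × 1165 = 824 × 1165 mm
J2: ⌊1165/2⌋ × 824 = 582 × 824 mm
J3: ⌊824/2⌋ × 582 = 412 × 582 mm
J4: ⌊582/2⌋ × 412 = 291 × 412 mm
J5: ⌊412/2⌋ × 291 = 206 × 291 mm

206 × 291 mm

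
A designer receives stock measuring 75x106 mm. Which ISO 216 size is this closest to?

A7 (74 × 105 mm)

Aspect ratio 106/75 ≈ 1.413 — close to the ISO √2 ≈ 1.414.
In the A-series (A0 area = 1 m²): A7 = 74 × 105 mm.
Off by 2 mm total — nearest standard size.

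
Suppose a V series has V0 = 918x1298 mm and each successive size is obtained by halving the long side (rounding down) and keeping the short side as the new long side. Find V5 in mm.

V1: ⌊1298/2⌋ × 918 = 649 × 918 mm
V2: ⌊918/2⌋ × 649 = 459 × 649 mm
V3: ⌊649/2⌋ × 459 = 324 × 459 mm
V4: ⌊459/2⌋ × 324 = 229 × 324 mm
V5: ⌊324/2⌋ × 229 = 162 × 229 mm

162 × 229 mm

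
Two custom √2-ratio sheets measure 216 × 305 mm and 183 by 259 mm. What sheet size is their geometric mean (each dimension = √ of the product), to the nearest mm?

Short side: √(216 · 183) = √39528 ≈ 198.8 → 199 mm
Long side: √(305 · 259) = √78995 ≈ 281.1 → 281 mm

199 × 281 mm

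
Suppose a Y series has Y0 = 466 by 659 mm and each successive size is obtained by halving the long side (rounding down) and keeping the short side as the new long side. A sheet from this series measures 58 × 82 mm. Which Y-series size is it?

Y6

Y0: 466 × 659 mm
Y1: 329 × 466 mm
Y2: 233 × 329 mm
Y3: 164 × 233 mm
Y4: 116 × 164 mm
Y5: 82 × 116 mm
Y6: 58 × 82 mm
Y7: 41 × 58 mm
→ matches Y6.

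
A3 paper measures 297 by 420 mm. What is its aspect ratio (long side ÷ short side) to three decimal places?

420 / 297 = 1.414
Matches √2 ≈ 1.414 — the ISO 216 defining ratio.

1.414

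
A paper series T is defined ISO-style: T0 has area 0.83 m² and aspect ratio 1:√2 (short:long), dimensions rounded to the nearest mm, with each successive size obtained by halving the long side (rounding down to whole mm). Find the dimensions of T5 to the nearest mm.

135 × 191 mm

Let T0's short side be w mm. w · w√2 = 0.83 m² = 830,000 mm², so w ≈ 766.1 mm and w√2 ≈ 1083.4 mm → T0 = 766 × 1083 mm.
T1: ⌊1083/2⌋ × 766 = 541 × 766 mm
T2: ⌊766/2⌋ × 541 = 383 × 541 mm
T3: ⌊541/2⌋ × 383 = 270 × 383 mm
T4: ⌊383/2⌋ × 270 = 191 × 270 mm
T5: ⌊270/2⌋ × 191 = 135 × 191 mm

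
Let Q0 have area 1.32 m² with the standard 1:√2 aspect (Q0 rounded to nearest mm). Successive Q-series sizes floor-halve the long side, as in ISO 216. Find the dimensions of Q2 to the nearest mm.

Let Q0's short side be w mm. w · w√2 = 1.32 m² = 1,320,000 mm², so w ≈ 966.1 mm and w√2 ≈ 1366.3 mm → Q0 = 966 × 1366 mm.
Q1: ⌊1366/2⌋ × 966 = 683 × 966 mm
Q2: ⌊966/2⌋ × 683 = 483 × 683 mm

483 × 683 mm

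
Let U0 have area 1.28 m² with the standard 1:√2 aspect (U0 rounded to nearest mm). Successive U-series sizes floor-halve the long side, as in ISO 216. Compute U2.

Let U0's short side be w mm. w · w√2 = 1.28 m² = 1,280,000 mm², so w ≈ 951.4 mm and w√2 ≈ 1345.4 mm → U0 = 951 × 1345 mm.
U1: ⌊1345/2⌋ × 951 = 672 × 951 mm
U2: ⌊951/2⌋ × 672 = 475 × 672 mm

475 × 672 mm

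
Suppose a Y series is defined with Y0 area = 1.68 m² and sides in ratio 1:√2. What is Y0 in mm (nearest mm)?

1090 × 1541 mm

Let the short side be w mm. Then w · w√2 = 1.68 m² = 1,680,000 mm².
w² = 1,680,000/√2, so w ≈ 1089.9 mm; long side = w√2 ≈ 1541.4 mm.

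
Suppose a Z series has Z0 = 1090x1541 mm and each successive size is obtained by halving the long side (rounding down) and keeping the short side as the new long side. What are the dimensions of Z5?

Z1 = 770 × 1090 mm (from Z0 by 1 halving).
Z2: ⌊1090/2⌋ × 770 = 545 × 770 mm
Z3: ⌊770/2⌋ × 545 = 385 × 545 mm
Z4: ⌊545/2⌋ × 385 = 272 × 385 mm
Z5: ⌊385/2⌋ × 272 = 192 × 272 mm

192 × 272 mm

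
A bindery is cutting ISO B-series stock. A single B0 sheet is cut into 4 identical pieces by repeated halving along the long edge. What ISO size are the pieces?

4 = 2^2, so 2 halving steps.
B0 → B1 → … → B2 after 2 steps.

B2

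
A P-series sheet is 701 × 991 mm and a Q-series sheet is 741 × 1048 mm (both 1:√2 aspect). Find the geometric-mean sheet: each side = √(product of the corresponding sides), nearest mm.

721 × 1019 mm

Short side: √(701 · 741) = √519441 ≈ 720.7 → 721 mm
Long side: √(991 · 1048) = √1038568 ≈ 1019.1 → 1019 mm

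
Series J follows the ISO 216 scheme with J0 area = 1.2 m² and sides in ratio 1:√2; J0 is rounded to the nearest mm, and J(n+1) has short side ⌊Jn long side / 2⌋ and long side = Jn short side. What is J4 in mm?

Let J0's short side be w mm. w · w√2 = 1.2 m² = 1,200,000 mm², so w ≈ 921.2 mm and w√2 ≈ 1302.7 mm → J0 = 921 × 1303 mm.
J1: ⌊1303/2⌋ × 921 = 651 × 921 mm
J2: ⌊921/2⌋ × 651 = 460 × 651 mm
J3: ⌊651/2⌋ × 460 = 325 × 460 mm
J4: ⌊460/2⌋ × 325 = 230 × 325 mm

230 × 325 mm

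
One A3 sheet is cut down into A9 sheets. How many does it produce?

A3 = 297 × 420 mm; A9 = 37 × 52 mm.
Each halving step doubles the count; 6 steps from A3 to A9.
2^6 = 64.

64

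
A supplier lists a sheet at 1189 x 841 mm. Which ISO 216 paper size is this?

A0 (841 × 1189 mm)

Aspect ratio 1189/841 ≈ 1.414 — close to the ISO √2 ≈ 1.414.
In the A-series (A0 area = 1 m²): A0 = 841 × 1189 mm.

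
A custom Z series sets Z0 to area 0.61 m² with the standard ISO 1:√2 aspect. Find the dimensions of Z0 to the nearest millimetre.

Let the short side be w mm. Then w · w√2 = 0.61 m² = 610,000 mm².
w² = 610,000/√2, so w ≈ 656.8 mm; long side = w√2 ≈ 928.8 mm.

657 × 929 mm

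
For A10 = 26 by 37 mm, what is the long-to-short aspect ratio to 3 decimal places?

1.423

37 / 26 = 1.423
ISO 216 targets √2 ≈ 1.414; the +0.009 deviation is from mm rounding.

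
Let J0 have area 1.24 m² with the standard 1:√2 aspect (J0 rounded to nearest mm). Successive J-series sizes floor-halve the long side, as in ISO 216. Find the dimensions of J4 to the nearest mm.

234 × 331 mm

Let J0's short side be w mm. w · w√2 = 1.24 m² = 1,240,000 mm², so w ≈ 936.4 mm and w√2 ≈ 1324.2 mm → J0 = 936 × 1324 mm.
J1: ⌊1324/2⌋ × 936 = 662 × 936 mm
J2: ⌊936/2⌋ × 662 = 468 × 662 mm
J3: ⌊662/2⌋ × 468 = 331 × 468 mm
J4: ⌊468/2⌋ × 331 = 234 × 331 mm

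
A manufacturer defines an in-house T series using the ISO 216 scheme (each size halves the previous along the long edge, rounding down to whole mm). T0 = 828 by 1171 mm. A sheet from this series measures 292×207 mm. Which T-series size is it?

T4

T0: 828 × 1171 mm
T1: 585 × 828 mm
T2: 414 × 585 mm
T3: 292 × 414 mm
T4: 207 × 292 mm
T5: 146 × 207 mm
→ matches T4.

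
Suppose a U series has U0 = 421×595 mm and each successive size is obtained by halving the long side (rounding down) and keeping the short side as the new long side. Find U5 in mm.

74 × 105 mm

U1 = 297 × 421 mm (from U0 by 1 halving).
U2: ⌊421/2⌋ × 297 = 210 × 297 mm
U3: ⌊297/2⌋ × 210 = 148 × 210 mm
U4: ⌊210/2⌋ × 148 = 105 × 148 mm
U5: ⌊148/2⌋ × 105 = 74 × 105 mm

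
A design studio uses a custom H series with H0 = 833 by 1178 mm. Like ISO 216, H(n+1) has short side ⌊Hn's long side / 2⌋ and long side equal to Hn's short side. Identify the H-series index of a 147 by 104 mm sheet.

H0: 833 × 1178 mm
H1: 589 × 833 mm
H2: 416 × 589 mm
H3: 294 × 416 mm
H4: 208 × 294 mm
H5: 147 × 208 mm
H6: 104 × 147 mm
H7: 73 × 104 mm
→ matches H6.

H6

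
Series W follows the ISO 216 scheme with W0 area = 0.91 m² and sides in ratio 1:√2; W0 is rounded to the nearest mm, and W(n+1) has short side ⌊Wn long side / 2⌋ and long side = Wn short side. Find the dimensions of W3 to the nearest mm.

Let W0's short side be w mm. w · w√2 = 0.91 m² = 910,000 mm², so w ≈ 802.2 mm and w√2 ≈ 1134.4 mm → W0 = 802 × 1134 mm.
W1: ⌊1134/2⌋ × 802 = 567 × 802 mm
W2: ⌊802/2⌋ × 567 = 401 × 567 mm
W3: ⌊567/2⌋ × 401 = 283 × 401 mm

283 × 401 mm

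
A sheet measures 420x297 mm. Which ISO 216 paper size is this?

Aspect ratio 420/297 ≈ 1.414 — close to the ISO √2 ≈ 1.414.
In the A-series (A0 area = 1 m²): A3 = 297 × 420 mm.

A3 (297 × 420 mm)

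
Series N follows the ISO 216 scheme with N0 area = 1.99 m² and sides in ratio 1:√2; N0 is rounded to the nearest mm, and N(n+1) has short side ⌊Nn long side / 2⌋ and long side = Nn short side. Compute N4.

296 × 419 mm

Let N0's short side be w mm. w · w√2 = 1.99 m² = 1,990,000 mm², so w ≈ 1186.2 mm and w√2 ≈ 1677.6 mm → N0 = 1186 × 1678 mm.
N1: ⌊1678/2⌋ × 1186 = 839 × 1186 mm
N2: ⌊1186/2⌋ × 839 = 593 × 839 mm
N3: ⌊839/2⌋ × 593 = 419 × 593 mm
N4: ⌊593/2⌋ × 419 = 296 × 419 mm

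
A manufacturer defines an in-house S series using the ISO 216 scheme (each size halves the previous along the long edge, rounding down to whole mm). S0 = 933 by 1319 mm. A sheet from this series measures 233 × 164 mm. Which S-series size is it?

S5

S0: 933 × 1319 mm
S1: 659 × 933 mm
S2: 466 × 659 mm
S3: 329 × 466 mm
S4: 233 × 329 mm
S5: 164 × 233 mm
S6: 116 × 164 mm
→ matches S5.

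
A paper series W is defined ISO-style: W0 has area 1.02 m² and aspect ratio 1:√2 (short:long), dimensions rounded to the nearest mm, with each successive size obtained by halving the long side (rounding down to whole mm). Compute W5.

Let W0's short side be w mm. w · w√2 = 1.02 m² = 1,020,000 mm², so w ≈ 849.3 mm and w√2 ≈ 1201.0 mm → W0 = 849 × 1201 mm.
W1: ⌊1201/2⌋ × 849 = 600 × 849 mm
W2: ⌊849/2⌋ × 600 = 424 × 600 mm
W3: ⌊600/2⌋ × 424 = 300 × 424 mm
W4: ⌊424/2⌋ × 300 = 212 × 300 mm
W5: ⌊300/2⌋ × 212 = 150 × 212 mm

150 × 212 mm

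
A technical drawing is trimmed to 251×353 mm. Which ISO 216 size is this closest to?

B4 (250 × 353 mm)

Aspect ratio 353/251 ≈ 1.406 — close to the ISO √2 ≈ 1.414.
In the B-series (B0 = 1000 × 1414 mm): B4 = 250 × 353 mm.
Off by 1 mm total — nearest standard size.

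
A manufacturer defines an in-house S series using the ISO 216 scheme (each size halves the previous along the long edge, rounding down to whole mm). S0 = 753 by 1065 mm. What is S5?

133 × 188 mm

S1: ⌊1065/2⌋ × 753 = 532 × 753 mm
S2: ⌊753/2⌋ × 532 = 376 × 532 mm
S3: ⌊532/2⌋ × 376 = 266 × 376 mm
S4: ⌊376/2⌋ × 266 = 188 × 266 mm
S5: ⌊266/2⌋ × 188 = 133 × 188 mm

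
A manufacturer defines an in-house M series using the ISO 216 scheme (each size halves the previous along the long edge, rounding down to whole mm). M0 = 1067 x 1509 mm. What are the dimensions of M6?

M1: ⌊1509/2⌋ × 1067 = 754 × 1067 mm
M2: ⌊1067/2⌋ × 754 = 533 × 754 mm
M3: ⌊754/2⌋ × 533 = 377 × 533 mm
M4: ⌊533/2⌋ × 377 = 266 × 377 mm
M5: ⌊377/2⌋ × 266 = 188 × 266 mm
M6: ⌊266/2⌋ × 188 = 133 × 188 mm

133 × 188 mm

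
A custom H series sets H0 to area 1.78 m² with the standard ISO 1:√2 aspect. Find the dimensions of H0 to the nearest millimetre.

1122 × 1587 mm

Let the short side be w mm. Then w · w√2 = 1.78 m² = 1,780,000 mm².
w² = 1,780,000/√2, so w ≈ 1121.9 mm; long side = w√2 ≈ 1586.6 mm.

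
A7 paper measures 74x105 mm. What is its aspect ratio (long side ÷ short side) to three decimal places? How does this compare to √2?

1.419

105 / 74 = 1.419
ISO 216 targets √2 ≈ 1.414; the +0.005 deviation is from mm rounding.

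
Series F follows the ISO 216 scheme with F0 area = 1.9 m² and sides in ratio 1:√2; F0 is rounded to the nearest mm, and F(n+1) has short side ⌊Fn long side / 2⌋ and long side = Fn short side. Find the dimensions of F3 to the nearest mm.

409 × 579 mm

Let F0's short side be w mm. w · w√2 = 1.9 m² = 1,900,000 mm², so w ≈ 1159.1 mm and w√2 ≈ 1639.2 mm → F0 = 1159 × 1639 mm.
F1: ⌊1639/2⌋ × 1159 = 819 × 1159 mm
F2: ⌊1159/2⌋ × 819 = 579 × 819 mm
F3: ⌊819/2⌋ × 579 = 409 × 579 mm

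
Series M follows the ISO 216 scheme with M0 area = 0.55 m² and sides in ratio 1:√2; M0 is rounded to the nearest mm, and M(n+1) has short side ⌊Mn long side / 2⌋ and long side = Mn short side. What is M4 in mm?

156 × 220 mm

Let M0's short side be w mm. w · w√2 = 0.55 m² = 550,000 mm², so w ≈ 623.6 mm and w√2 ≈ 881.9 mm → M0 = 624 × 882 mm.
M1: ⌊882/2⌋ × 624 = 441 × 624 mm
M2: ⌊624/2⌋ × 441 = 312 × 441 mm
M3: ⌊441/2⌋ × 312 = 220 × 312 mm
M4: ⌊312/2⌋ × 220 = 156 × 220 mm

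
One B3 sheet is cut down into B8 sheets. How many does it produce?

B3 = 353 × 500 mm; B8 = 62 × 88 mm.
Each halving step doubles the count; 5 steps from B3 to B8.
2^5 = 32.

32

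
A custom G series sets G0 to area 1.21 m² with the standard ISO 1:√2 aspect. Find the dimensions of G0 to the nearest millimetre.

Let the short side be w mm. Then w · w√2 = 1.21 m² = 1,210,000 mm².
w² = 1,210,000/√2, so w ≈ 925.0 mm; long side = w√2 ≈ 1308.1 mm.

925 × 1308 mm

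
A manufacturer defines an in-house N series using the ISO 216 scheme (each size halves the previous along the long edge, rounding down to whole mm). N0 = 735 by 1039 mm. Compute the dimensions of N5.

N1: ⌊1039/2⌋ × 735 = 519 × 735 mm
N2: ⌊735/2⌋ × 519 = 367 × 519 mm
N3: ⌊519/2⌋ × 367 = 259 × 367 mm
N4: ⌊367/2⌋ × 259 = 183 × 259 mm
N5: ⌊259/2⌋ × 183 = 129 × 183 mm

129 × 183 mm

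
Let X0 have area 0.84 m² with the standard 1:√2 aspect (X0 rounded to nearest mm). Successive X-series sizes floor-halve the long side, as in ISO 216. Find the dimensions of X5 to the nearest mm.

136 × 192 mm

Let X0's short side be w mm. w · w√2 = 0.84 m² = 840,000 mm², so w ≈ 770.7 mm and w√2 ≈ 1089.9 mm → X0 = 771 × 1090 mm.
X1: ⌊1090/2⌋ × 771 = 545 × 771 mm
X2: ⌊771/2⌋ × 545 = 385 × 545 mm
X3: ⌊545/2⌋ × 385 = 272 × 385 mm
X4: ⌊385/2⌋ × 272 = 192 × 272 mm
X5: ⌊272/2⌋ × 192 = 136 × 192 mm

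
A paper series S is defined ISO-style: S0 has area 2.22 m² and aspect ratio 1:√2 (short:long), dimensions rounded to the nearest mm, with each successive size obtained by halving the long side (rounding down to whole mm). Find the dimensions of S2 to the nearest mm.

Let S0's short side be w mm. w · w√2 = 2.22 m² = 2,220,000 mm², so w ≈ 1252.9 mm and w√2 ≈ 1771.9 mm → S0 = 1253 × 1772 mm.
S1: ⌊1772/2⌋ × 1253 = 886 × 1253 mm
S2: ⌊1253/2⌋ × 886 = 626 × 886 mm

626 × 886 mm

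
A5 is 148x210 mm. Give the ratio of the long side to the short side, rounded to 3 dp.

1.419

210 / 148 = 1.419
ISO 216 targets √2 ≈ 1.414; the +0.005 deviation is from mm rounding.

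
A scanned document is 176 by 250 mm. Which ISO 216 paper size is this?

Aspect ratio 250/176 ≈ 1.420 — close to the ISO √2 ≈ 1.414.
In the B-series (B0 = 1000 × 1414 mm): B5 = 176 × 250 mm.

B5 (176 × 250 mm)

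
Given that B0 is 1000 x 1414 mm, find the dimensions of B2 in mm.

500 × 707 mm

B1: ⌊1414/2⌋ × 1000 = 707 × 1000 mm
B2: ⌊1000/2⌋ × 707 = 500 × 707 mm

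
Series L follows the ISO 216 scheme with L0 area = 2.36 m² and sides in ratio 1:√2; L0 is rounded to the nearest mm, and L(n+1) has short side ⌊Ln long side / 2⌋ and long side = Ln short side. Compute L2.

Let L0's short side be w mm. w · w√2 = 2.36 m² = 2,360,000 mm², so w ≈ 1291.8 mm and w√2 ≈ 1826.9 mm → L0 = 1292 × 1827 mm.
L1: ⌊1827/2⌋ × 1292 = 913 × 1292 mm
L2: ⌊1292/2⌋ × 913 = 646 × 913 mm

646 × 913 mm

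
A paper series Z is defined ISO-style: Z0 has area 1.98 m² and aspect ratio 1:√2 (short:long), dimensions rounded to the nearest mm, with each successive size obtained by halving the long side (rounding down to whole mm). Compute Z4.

Let Z0's short side be w mm. w · w√2 = 1.98 m² = 1,980,000 mm², so w ≈ 1183.2 mm and w√2 ≈ 1673.4 mm → Z0 = 1183 × 1673 mm.
Z1: ⌊1673/2⌋ × 1183 = 836 × 1183 mm
Z2: ⌊1183/2⌋ × 836 = 591 × 836 mm
Z3: ⌊836/2⌋ × 591 = 418 × 591 mm
Z4: ⌊591/2⌋ × 418 = 295 × 418 mm

295 × 418 mm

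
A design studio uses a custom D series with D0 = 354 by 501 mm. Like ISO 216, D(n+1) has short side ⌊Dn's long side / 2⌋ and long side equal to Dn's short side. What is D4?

D1: ⌊501/2⌋ × 354 = 250 × 354 mm
D2: ⌊354/2⌋ × 250 = 177 × 250 mm
D3: ⌊250/2⌋ × 177 = 125 × 177 mm
D4: ⌊177/2⌋ × 125 = 88 × 125 mm

88 × 125 mm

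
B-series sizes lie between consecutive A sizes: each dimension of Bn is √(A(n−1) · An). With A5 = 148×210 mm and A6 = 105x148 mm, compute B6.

125 × 176 mm

Short side: √(148 · 105) = √15540 ≈ 124.7 → 125 mm
Long side: √(210 · 148) = √31080 ≈ 176.3 → 176 mm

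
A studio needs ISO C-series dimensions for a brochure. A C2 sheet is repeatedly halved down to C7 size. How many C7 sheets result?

32

Each ISO step halves the sheet: 1 × C2 → 2 × C3 → 4 × C4 → 8 × C5 → …
From C2 to C7 is 5 halving steps: 2^5 = 32.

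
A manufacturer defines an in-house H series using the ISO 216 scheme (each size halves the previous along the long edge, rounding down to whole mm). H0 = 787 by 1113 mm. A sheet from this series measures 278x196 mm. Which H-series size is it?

H0: 787 × 1113 mm
H1: 556 × 787 mm
H2: 393 × 556 mm
H3: 278 × 393 mm
H4: 196 × 278 mm
H5: 139 × 196 mm
→ matches H4.

H4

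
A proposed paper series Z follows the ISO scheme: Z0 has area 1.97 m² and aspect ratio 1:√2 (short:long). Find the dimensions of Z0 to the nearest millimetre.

1180 × 1669 mm

Let the short side be w mm. Then w · w√2 = 1.97 m² = 1,970,000 mm².
w² = 1,970,000/√2, so w ≈ 1180.3 mm; long side = w√2 ≈ 1669.1 mm.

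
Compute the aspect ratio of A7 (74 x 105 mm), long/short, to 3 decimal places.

105 / 74 = 1.419
ISO 216 targets √2 ≈ 1.414; the +0.005 deviation is from mm rounding.

1.419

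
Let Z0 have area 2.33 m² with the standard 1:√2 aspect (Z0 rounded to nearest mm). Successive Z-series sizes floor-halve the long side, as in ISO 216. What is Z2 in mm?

Let Z0's short side be w mm. w · w√2 = 2.33 m² = 2,330,000 mm², so w ≈ 1283.6 mm and w√2 ≈ 1815.2 mm → Z0 = 1284 × 1815 mm.
Z1: ⌊1815/2⌋ × 1284 = 907 × 1284 mm
Z2: ⌊1284/2⌋ × 907 = 642 × 907 mm

642 × 907 mm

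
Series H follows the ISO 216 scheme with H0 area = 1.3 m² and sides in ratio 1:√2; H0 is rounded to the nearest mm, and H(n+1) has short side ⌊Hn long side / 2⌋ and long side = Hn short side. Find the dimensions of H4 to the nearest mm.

Let H0's short side be w mm. w · w√2 = 1.3 m² = 1,300,000 mm², so w ≈ 958.8 mm and w√2 ≈ 1355.9 mm → H0 = 959 × 1356 mm.
H1: ⌊1356/2⌋ × 959 = 678 × 959 mm
H2: ⌊959/2⌋ × 678 = 479 × 678 mm
H3: ⌊678/2⌋ × 479 = 339 × 479 mm
H4: ⌊479/2⌋ × 339 = 239 × 339 mm

239 × 339 mm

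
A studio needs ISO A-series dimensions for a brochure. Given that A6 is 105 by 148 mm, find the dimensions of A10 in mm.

26 × 37 mm

A7: ⌊148/2⌋ × 105 = 74 × 105 mm
A8: ⌊105/2⌋ × 74 = 52 × 74 mm
A9: ⌊74/2⌋ × 52 = 37 × 52 mm
A10: ⌊52/2⌋ × 37 = 26 × 37 mm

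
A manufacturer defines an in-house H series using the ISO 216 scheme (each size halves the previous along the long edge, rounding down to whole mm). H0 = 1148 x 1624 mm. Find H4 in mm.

287 × 406 mm

H1: ⌊1624/2⌋ × 1148 = 812 × 1148 mm
H2: ⌊1148/2⌋ × 812 = 574 × 812 mm
H3: ⌊812/2⌋ × 574 = 406 × 574 mm
H4: ⌊574/2⌋ × 406 = 287 × 406 mm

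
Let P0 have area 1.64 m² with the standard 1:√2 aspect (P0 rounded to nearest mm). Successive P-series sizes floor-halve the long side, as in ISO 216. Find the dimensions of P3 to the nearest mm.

Let P0's short side be w mm. w · w√2 = 1.64 m² = 1,640,000 mm², so w ≈ 1076.9 mm and w√2 ≈ 1522.9 mm → P0 = 1077 × 1523 mm.
P1: ⌊1523/2⌋ × 1077 = 761 × 1077 mm
P2: ⌊1077/2⌋ × 761 = 538 × 761 mm
P3: ⌊761/2⌋ × 538 = 380 × 538 mm

380 × 538 mm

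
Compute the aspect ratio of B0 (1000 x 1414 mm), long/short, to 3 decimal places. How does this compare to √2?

1414 / 1000 = 1.414
Matches √2 ≈ 1.414 — the ISO 216 defining ratio.

1.414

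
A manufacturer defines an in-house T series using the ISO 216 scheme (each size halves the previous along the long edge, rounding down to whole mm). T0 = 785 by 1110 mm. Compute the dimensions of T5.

T1: ⌊1110/2⌋ × 785 = 555 × 785 mm
T2: ⌊785/2⌋ × 555 = 392 × 555 mm
T3: ⌊555/2⌋ × 392 = 277 × 392 mm
T4: ⌊392/2⌋ × 277 = 196 × 277 mm
T5: ⌊277/2⌋ × 196 = 138 × 196 mm

138 × 196 mm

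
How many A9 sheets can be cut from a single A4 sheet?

32

Each ISO step halves the sheet: 1 × A4 → 2 × A5 → 4 × A6 → 8 × A7 → …
From A4 to A9 is 5 halving steps: 2^5 = 32.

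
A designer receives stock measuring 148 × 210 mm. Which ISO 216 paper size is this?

Aspect ratio 210/148 ≈ 1.419 — close to the ISO √2 ≈ 1.414.
In the A-series (A0 area = 1 m²): A5 = 148 × 210 mm.

A5 (148 × 210 mm)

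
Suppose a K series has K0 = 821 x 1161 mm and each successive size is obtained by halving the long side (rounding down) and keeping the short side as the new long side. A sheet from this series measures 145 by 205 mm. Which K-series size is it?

K0: 821 × 1161 mm
K1: 580 × 821 mm
K2: 410 × 580 mm
K3: 290 × 410 mm
K4: 205 × 290 mm
K5: 145 × 205 mm
K6: 102 × 145 mm
→ matches K5.

K5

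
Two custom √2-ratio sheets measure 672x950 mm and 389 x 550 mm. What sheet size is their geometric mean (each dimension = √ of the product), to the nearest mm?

511 × 723 mm

Short side: √(672 · 389) = √261408 ≈ 511.3 → 511 mm
Long side: √(950 · 550) = √522500 ≈ 722.8 → 723 mm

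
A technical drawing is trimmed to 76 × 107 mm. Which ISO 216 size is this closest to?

Aspect ratio 107/76 ≈ 1.408 — close to the ISO √2 ≈ 1.414.
In the A-series (A0 area = 1 m²): A7 = 74 × 105 mm.
Off by 4 mm total — nearest standard size.

A7 (74 × 105 mm)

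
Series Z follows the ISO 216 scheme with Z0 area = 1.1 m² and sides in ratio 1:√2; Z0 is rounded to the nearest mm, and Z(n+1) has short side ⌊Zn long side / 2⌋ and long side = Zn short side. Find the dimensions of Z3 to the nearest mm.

Let Z0's short side be w mm. w · w√2 = 1.1 m² = 1,100,000 mm², so w ≈ 881.9 mm and w√2 ≈ 1247.3 mm → Z0 = 882 × 1247 mm.
Z1: ⌊1247/2⌋ × 882 = 623 × 882 mm
Z2: ⌊882/2⌋ × 623 = 441 × 623 mm
Z3: ⌊623/2⌋ × 441 = 311 × 441 mm

311 × 441 mm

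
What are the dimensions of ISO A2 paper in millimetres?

A0 = 841 × 1189 mm (A0 has area 1 m², aspect 1:√2).
A1: ⌊1189/2⌋ × 841 = 594 × 841 mm
A2: ⌊841/2⌋ × 594 = 420 × 594 mm

420 × 594 mm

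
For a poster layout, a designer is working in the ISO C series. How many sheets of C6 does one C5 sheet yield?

Each ISO step halves the sheet: 1 × C5 → 2 × C6
From C5 to C6 is 1 halving step: 2^1 = 2.

2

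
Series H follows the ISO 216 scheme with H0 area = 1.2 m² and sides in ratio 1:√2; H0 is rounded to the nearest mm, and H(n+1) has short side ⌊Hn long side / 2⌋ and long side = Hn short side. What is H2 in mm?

Let H0's short side be w mm. w · w√2 = 1.2 m² = 1,200,000 mm², so w ≈ 921.2 mm and w√2 ≈ 1302.7 mm → H0 = 921 × 1303 mm.
H1: ⌊1303/2⌋ × 921 = 651 × 921 mm
H2: ⌊921/2⌋ × 651 = 460 × 651 mm

460 × 651 mm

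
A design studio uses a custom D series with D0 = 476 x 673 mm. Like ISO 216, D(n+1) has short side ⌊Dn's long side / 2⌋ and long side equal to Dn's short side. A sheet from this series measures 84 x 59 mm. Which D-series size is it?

D6

D0: 476 × 673 mm
D1: 336 × 476 mm
D2: 238 × 336 mm
D3: 168 × 238 mm
D4: 119 × 168 mm
D5: 84 × 119 mm
D6: 59 × 84 mm
D7: 42 × 59 mm
→ matches D6.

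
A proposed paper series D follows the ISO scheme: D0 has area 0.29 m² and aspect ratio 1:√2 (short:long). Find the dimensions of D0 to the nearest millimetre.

453 × 640 mm

Let the short side be w mm. Then w · w√2 = 0.29 m² = 290,000 mm².
w² = 290,000/√2, so w ≈ 452.8 mm; long side = w√2 ≈ 640.4 mm.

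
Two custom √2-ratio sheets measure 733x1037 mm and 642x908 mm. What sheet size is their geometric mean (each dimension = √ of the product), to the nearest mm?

Short side: √(733 · 642) = √470586 ≈ 686.0 → 686 mm
Long side: √(1037 · 908) = √941596 ≈ 970.4 → 970 mm

686 × 970 mm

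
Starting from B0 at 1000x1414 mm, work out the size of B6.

125 × 176 mm

B1: ⌊1414/2⌋ × 1000 = 707 × 1000 mm
B2: ⌊1000/2⌋ × 707 = 500 × 707 mm
B3: ⌊707/2⌋ × 500 = 353 × 500 mm
B4: ⌊500/2⌋ × 353 = 250 × 353 mm
B5: ⌊353/2⌋ × 250 = 176 × 250 mm
B6: ⌊250/2⌋ × 176 = 125 × 176 mm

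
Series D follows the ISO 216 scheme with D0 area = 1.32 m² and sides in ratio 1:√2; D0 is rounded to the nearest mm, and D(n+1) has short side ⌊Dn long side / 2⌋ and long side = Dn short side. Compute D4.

Let D0's short side be w mm. w · w√2 = 1.32 m² = 1,320,000 mm², so w ≈ 966.1 mm and w√2 ≈ 1366.3 mm → D0 = 966 × 1366 mm.
D1: ⌊1366/2⌋ × 966 = 683 × 966 mm
D2: ⌊966/2⌋ × 683 = 483 × 683 mm
D3: ⌊683/2⌋ × 483 = 341 × 483 mm
D4: ⌊483/2⌋ × 341 = 241 × 341 mm

241 × 341 mm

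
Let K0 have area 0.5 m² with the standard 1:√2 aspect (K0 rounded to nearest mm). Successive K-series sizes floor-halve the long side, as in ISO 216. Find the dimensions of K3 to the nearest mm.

Let K0's short side be w mm. w · w√2 = 0.5 m² = 500,000 mm², so w ≈ 594.6 mm and w√2 ≈ 840.9 mm → K0 = 595 × 841 mm.
K1: ⌊841/2⌋ × 595 = 420 × 595 mm
K2: ⌊595/2⌋ × 420 = 297 × 420 mm
K3: ⌊420/2⌋ × 297 = 210 × 297 mm

210 × 297 mm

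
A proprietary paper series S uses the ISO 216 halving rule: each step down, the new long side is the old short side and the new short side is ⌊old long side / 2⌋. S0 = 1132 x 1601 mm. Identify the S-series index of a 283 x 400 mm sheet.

S4

S0: 1132 × 1601 mm
S1: 800 × 1132 mm
S2: 566 × 800 mm
S3: 400 × 566 mm
S4: 283 × 400 mm
S5: 200 × 283 mm
→ matches S4.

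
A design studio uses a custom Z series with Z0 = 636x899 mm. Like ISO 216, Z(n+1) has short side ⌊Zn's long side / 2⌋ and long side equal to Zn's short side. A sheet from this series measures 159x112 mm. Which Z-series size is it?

Z5

Z0: 636 × 899 mm
Z1: 449 × 636 mm
Z2: 318 × 449 mm
Z3: 224 × 318 mm
Z4: 159 × 224 mm
Z5: 112 × 159 mm
Z6: 79 × 112 mm
→ matches Z5.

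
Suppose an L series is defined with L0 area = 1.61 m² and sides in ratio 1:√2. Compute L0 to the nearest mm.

1067 × 1509 mm

Let the short side be w mm. Then w · w√2 = 1.61 m² = 1,610,000 mm².
w² = 1,610,000/√2, so w ≈ 1067.0 mm; long side = w√2 ≈ 1508.9 mm.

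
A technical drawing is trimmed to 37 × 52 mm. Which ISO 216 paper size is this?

Aspect ratio 52/37 ≈ 1.405 — close to the ISO √2 ≈ 1.414.
In the A-series (A0 area = 1 m²): A9 = 37 × 52 mm.

A9 (37 × 52 mm)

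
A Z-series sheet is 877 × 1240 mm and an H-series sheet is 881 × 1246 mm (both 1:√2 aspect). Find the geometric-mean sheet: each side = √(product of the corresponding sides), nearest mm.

879 × 1243 mm

Short side: √(877 · 881) = √772637 ≈ 879.0 → 879 mm
Long side: √(1240 · 1246) = √1545040 ≈ 1243.0 → 1243 mm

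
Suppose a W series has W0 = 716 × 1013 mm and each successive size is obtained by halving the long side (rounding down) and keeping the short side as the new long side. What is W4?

W1: ⌊1013/2⌋ × 716 = 506 × 716 mm
W2: ⌊716/2⌋ × 506 = 358 × 506 mm
W3: ⌊506/2⌋ × 358 = 253 × 358 mm
W4: ⌊358/2⌋ × 253 = 179 × 253 mm

179 × 253 mm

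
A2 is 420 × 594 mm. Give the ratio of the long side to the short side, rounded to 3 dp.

594 / 420 = 1.414
Matches √2 ≈ 1.414 — the ISO 216 defining ratio.

1.414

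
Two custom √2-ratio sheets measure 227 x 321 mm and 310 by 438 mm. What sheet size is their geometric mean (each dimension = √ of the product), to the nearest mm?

Short side: √(227 · 310) = √70370 ≈ 265.3 → 265 mm
Long side: √(321 · 438) = √140598 ≈ 375.0 → 375 mm

265 × 375 mm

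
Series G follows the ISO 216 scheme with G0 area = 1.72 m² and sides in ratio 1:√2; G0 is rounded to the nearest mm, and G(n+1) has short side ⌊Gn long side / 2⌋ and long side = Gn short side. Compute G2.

551 × 780 mm

Let G0's short side be w mm. w · w√2 = 1.72 m² = 1,720,000 mm², so w ≈ 1102.8 mm and w√2 ≈ 1559.6 mm → G0 = 1103 × 1560 mm.
G1: ⌊1560/2⌋ × 1103 = 780 × 1103 mm
G2: ⌊1103/2⌋ × 780 = 551 × 780 mm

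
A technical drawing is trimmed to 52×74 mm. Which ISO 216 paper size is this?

Aspect ratio 74/52 ≈ 1.423 — close to the ISO √2 ≈ 1.414.
In the A-series (A0 area = 1 m²): A8 = 52 × 74 mm.

A8 (52 × 74 mm)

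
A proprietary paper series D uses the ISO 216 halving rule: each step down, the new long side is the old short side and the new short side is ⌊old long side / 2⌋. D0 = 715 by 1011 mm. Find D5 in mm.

126 × 178 mm

D1 = 505 × 715 mm (from D0 by 1 halving).
D2: ⌊715/2⌋ × 505 = 357 × 505 mm
D3: ⌊505/2⌋ × 357 = 252 × 357 mm
D4: ⌊357/2⌋ × 252 = 178 × 252 mm
D5: ⌊252/2⌋ × 178 = 126 × 178 mm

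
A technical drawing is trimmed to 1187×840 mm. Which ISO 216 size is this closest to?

A0 (841 × 1189 mm)

Aspect ratio 1187/840 ≈ 1.413 — close to the ISO √2 ≈ 1.414.
In the A-series (A0 area = 1 m²): A0 = 841 × 1189 mm.
Off by 3 mm total — nearest standard size.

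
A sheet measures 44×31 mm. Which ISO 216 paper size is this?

Aspect ratio 44/31 ≈ 1.419 — close to the ISO √2 ≈ 1.414.
In the B-series (B0 = 1000 × 1414 mm): B10 = 31 × 44 mm.

B10 (31 × 44 mm)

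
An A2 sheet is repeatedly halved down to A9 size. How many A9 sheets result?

Each ISO step halves the sheet: 1 × A2 → 2 × A3 → 4 × A4 → 8 × A5 → …
From A2 to A9 is 7 halving steps: 2^7 = 128.

128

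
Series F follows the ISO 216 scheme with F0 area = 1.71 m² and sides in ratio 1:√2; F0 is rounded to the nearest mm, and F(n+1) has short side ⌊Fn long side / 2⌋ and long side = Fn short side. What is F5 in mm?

Let F0's short side be w mm. w · w√2 = 1.71 m² = 1,710,000 mm², so w ≈ 1099.6 mm and w√2 ≈ 1555.1 mm → F0 = 1100 × 1555 mm.
F1: ⌊1555/2⌋ × 1100 = 777 × 1100 mm
F2: ⌊1100/2⌋ × 777 = 550 × 777 mm
F3: ⌊777/2⌋ × 550 = 388 × 550 mm
F4: ⌊550/2⌋ × 388 = 275 × 388 mm
F5: ⌊388/2⌋ × 275 = 194 × 275 mm

194 × 275 mm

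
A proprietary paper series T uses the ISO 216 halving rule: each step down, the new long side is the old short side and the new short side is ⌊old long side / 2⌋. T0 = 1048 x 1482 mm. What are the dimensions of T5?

T1 = 741 × 1048 mm (from T0 by 1 halving).
T2: ⌊1048/2⌋ × 741 = 524 × 741 mm
T3: ⌊741/2⌋ × 524 = 370 × 524 mm
T4: ⌊524/2⌋ × 370 = 262 × 370 mm
T5: ⌊370/2⌋ × 262 = 185 × 262 mm

185 × 262 mm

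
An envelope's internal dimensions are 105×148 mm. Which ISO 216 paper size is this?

Aspect ratio 148/105 ≈ 1.410 — close to the ISO √2 ≈ 1.414.
In the A-series (A0 area = 1 m²): A6 = 105 × 148 mm.

A6 (105 × 148 mm)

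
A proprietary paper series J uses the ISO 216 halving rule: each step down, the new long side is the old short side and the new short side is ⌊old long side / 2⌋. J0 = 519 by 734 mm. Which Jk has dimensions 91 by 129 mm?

J5

J0: 519 × 734 mm
J1: 367 × 519 mm
J2: 259 × 367 mm
J3: 183 × 259 mm
J4: 129 × 183 mm
J5: 91 × 129 mm
J6: 64 × 91 mm
→ matches J5.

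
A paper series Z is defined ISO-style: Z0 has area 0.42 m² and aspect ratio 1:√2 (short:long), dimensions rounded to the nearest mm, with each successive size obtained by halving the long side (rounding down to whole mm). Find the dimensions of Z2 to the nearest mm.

Let Z0's short side be w mm. w · w√2 = 0.42 m² = 420,000 mm², so w ≈ 545.0 mm and w√2 ≈ 770.7 mm → Z0 = 545 × 771 mm.
Z1: ⌊771/2⌋ × 545 = 385 × 545 mm
Z2: ⌊545/2⌋ × 385 = 272 × 385 mm

272 × 385 mm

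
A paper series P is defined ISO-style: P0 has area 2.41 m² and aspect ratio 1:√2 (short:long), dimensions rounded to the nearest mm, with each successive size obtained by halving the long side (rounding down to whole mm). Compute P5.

230 × 326 mm

Let P0's short side be w mm. w · w√2 = 2.41 m² = 2,410,000 mm², so w ≈ 1305.4 mm and w√2 ≈ 1846.1 mm → P0 = 1305 × 1846 mm.
P1: ⌊1846/2⌋ × 1305 = 923 × 1305 mm
P2: ⌊1305/2⌋ × 923 = 652 × 923 mm
P3: ⌊923/2⌋ × 652 = 461 × 652 mm
P4: ⌊652/2⌋ × 461 = 326 × 461 mm
P5: ⌊461/2⌋ × 326 = 230 × 326 mm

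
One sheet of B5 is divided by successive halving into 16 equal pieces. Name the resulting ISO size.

16 = 2^4, so 4 halving steps.
B5 → B6 → … → B9 after 4 steps.

B9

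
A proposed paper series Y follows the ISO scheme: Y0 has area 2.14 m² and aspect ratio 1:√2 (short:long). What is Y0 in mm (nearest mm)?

1230 × 1740 mm

Let the short side be w mm. Then w · w√2 = 2.14 m² = 2,140,000 mm².
w² = 2,140,000/√2, so w ≈ 1230.1 mm; long side = w√2 ≈ 1739.7 mm.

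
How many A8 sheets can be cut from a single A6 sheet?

4

A6 = 105 × 148 mm; A8 = 52 × 74 mm.
Each halving step doubles the count; 2 steps from A6 to A8.
2^2 = 4.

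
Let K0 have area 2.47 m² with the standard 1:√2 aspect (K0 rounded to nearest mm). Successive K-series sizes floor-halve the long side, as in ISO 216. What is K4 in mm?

330 × 467 mm

Let K0's short side be w mm. w · w√2 = 2.47 m² = 2,470,000 mm², so w ≈ 1321.6 mm and w√2 ≈ 1869.0 mm → K0 = 1322 × 1869 mm.
K1: ⌊1869/2⌋ × 1322 = 934 × 1322 mm
K2: ⌊1322/2⌋ × 934 = 661 × 934 mm
K3: ⌊934/2⌋ × 661 = 467 × 661 mm
K4: ⌊661/2⌋ × 467 = 330 × 467 mm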